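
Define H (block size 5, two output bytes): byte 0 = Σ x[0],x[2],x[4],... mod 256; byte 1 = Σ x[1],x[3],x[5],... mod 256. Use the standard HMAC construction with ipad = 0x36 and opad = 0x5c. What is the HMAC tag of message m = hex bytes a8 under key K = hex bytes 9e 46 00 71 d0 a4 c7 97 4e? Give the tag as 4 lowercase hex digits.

392b

Key hex bytes 9e 46 00 71 d0 a4 c7 97 4e is 9 bytes > B = 5, so hash it first: H(key) = 83 f2, then zero-pad to 5 bytes: K' = 83 f2 00 00 00.
K' ⊕ ipad = b5 c4 36 36 36.  K' ⊕ opad = df ae 5c 5c 5c.
Inner input = (K'⊕ipad) ∥ m = b5 c4 36 36 36 ∥ a8.
Inner hash: even-index sum = 289 mod 256 = 33; odd-index sum = 418 mod 256 = 162 → 21 a2.
Outer input = (K'⊕opad) ∥ inner = df ae 5c 5c 5c ∥ 21 a2.
Outer hash (tag): even-index sum = 569 mod 256 = 57; odd-index sum = 299 mod 256 = 43 → 39 2b.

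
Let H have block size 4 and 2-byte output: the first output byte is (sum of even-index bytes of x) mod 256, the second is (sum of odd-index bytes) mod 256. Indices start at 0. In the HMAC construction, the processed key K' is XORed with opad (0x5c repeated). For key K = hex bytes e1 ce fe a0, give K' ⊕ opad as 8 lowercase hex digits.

bd92a2fc

Key hex bytes e1 ce fe a0 is exactly B = 4 bytes: K' = e1 ce fe a0.
XOR each byte with 0x5c: e1⊕5c=bd, ce⊕5c=92, fe⊕5c=a2, a0⊕5c=fc.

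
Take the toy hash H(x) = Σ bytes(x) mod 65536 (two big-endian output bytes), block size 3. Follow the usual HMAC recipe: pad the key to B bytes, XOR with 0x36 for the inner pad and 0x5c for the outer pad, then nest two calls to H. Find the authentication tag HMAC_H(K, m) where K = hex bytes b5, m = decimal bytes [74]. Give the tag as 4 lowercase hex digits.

01db

Key hex bytes b5 is 1 byte ≤ B = 3; zero-pad to 3 bytes: K' = b5 00 00.
K' ⊕ ipad = 83 36 36.  K' ⊕ opad = e9 5c 5c.
Inner input = (K'⊕ipad) ∥ m = 83 36 36 ∥ 4a.
Inner hash: sum = 131+54+54+74 = 313 → 01 39.
Outer input = (K'⊕opad) ∥ inner = e9 5c 5c ∥ 01 39.
Outer hash (tag): sum = 233+92+92+1+57 = 475 → 01 db.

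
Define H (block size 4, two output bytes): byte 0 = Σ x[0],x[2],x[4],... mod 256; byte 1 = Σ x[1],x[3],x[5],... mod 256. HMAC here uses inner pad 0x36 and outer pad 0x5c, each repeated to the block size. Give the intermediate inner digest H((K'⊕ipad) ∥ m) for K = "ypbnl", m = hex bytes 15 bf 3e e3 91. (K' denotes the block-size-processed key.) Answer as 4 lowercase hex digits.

8bc0

Key "ypbnl" = 79 70 62 6e 6c is 5 bytes > B = 4, so hash it first: H(key) = 47 de, then zero-pad to 4 bytes: K' = 47 de 00 00.
K' ⊕ ipad = 71 e8 36 36.
Inner input = 71 e8 36 36 ∥ 15 bf 3e e3 91.
Inner hash: even-index sum = 395 mod 256 = 139; odd-index sum = 704 mod 256 = 192 → 8b c0.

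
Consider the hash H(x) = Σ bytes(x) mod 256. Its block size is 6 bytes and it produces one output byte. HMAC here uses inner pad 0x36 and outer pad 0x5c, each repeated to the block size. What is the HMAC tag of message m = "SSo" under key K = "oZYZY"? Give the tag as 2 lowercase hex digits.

Key "oZYZY" = 6f 5a 59 5a 59 is 5 bytes ≤ B = 6; zero-pad to 6 bytes: K' = 6f 5a 59 5a 59 00.
K' ⊕ ipad = 59 6c 6f 6c 6f 36.  K' ⊕ opad = 33 06 05 06 05 5c.
Inner input = (K'⊕ipad) ∥ m = 59 6c 6f 6c 6f 36 ∥ 53 53 6f.
Inner hash: sum = 89+108+111+108+111+54+83+83+111 = 858; mod 256 = 90 → 5a.
Outer input = (K'⊕opad) ∥ inner = 33 06 05 06 05 5c ∥ 5a.
Outer hash (tag): sum = 51+6+5+6+5+92+90 = 255 → ff.

ff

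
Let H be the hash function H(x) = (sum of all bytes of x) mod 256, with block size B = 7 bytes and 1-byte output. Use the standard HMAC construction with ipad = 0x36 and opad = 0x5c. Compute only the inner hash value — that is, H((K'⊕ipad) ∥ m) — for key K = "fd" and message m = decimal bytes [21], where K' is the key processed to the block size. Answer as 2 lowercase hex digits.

Key "fd" = 66 64 is 2 bytes ≤ B = 7; zero-pad to 7 bytes: K' = 66 64 00 00 00 00 00.
K' ⊕ ipad = 50 52 36 36 36 36 36.
Inner input = 50 52 36 36 36 36 36 ∥ 15.
Inner hash: sum = 80+82+54+54+54+54+54+21 = 453; mod 256 = 197 → c5.

c5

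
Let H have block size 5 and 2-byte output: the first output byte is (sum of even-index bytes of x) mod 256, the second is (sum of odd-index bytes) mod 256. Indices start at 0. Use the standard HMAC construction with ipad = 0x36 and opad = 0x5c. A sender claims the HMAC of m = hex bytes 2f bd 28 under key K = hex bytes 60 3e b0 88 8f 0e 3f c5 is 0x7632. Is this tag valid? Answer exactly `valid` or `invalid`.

valid

Key hex bytes 60 3e b0 88 8f 0e 3f c5 is 8 bytes > B = 5, so hash it first: H(key) = de 99, then zero-pad to 5 bytes: K' = de 99 00 00 00.
K' ⊕ ipad = e8 af 36 36 36; K' ⊕ opad = 82 c5 5c 5c 5c.
Inner hash: even-index sum = 529 mod 256 = 17; odd-index sum = 316 mod 256 = 60 → 11 3c.
Outer hash (recomputed tag): even-index sum = 374 mod 256 = 118; odd-index sum = 306 mod 256 = 50 → 76 32.
Recomputed tag = 7632; claimed = 7632 → match.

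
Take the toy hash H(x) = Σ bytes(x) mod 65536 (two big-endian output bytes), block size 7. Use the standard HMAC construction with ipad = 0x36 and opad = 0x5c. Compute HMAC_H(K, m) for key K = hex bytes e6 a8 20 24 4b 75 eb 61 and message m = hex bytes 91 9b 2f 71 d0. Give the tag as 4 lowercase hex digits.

0378

Key hex bytes e6 a8 20 24 4b 75 eb 61 is 8 bytes > B = 7, so hash it first: H(key) = 03 de, then zero-pad to 7 bytes: K' = 03 de 00 00 00 00 00.
K' ⊕ ipad = 35 e8 36 36 36 36 36.  K' ⊕ opad = 5f 82 5c 5c 5c 5c 5c.
Inner input = (K'⊕ipad) ∥ m = 35 e8 36 36 36 36 36 ∥ 91 9b 2f 71 d0.
Inner hash: sum = 53+232+54+54+54+54+54+145+155+47+113+208 = 1223 → 04 c7.
Outer input = (K'⊕opad) ∥ inner = 5f 82 5c 5c 5c 5c 5c ∥ 04 c7.
Outer hash (tag): sum = 95+130+92+92+92+92+92+4+199 = 888 → 03 78.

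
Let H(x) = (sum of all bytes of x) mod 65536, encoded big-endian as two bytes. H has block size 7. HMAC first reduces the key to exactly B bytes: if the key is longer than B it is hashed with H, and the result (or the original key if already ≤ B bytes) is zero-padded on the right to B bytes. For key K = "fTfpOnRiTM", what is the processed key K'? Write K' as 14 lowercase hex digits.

|K| = 10 > B = 7, so first hash the key.
H(K): sum = 102+84+102+112+79+110+82+105+84+77 = 937 → 03 a9.
Zero-pad H(K) = 03 a9 to 7 bytes: K' = 03 a9 00 00 00 00 00.

03a90000000000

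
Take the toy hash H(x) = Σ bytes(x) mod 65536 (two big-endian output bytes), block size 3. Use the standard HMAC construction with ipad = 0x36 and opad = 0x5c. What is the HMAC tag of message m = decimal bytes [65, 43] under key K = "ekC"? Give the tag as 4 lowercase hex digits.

Key "ekC" = 65 6b 43 is exactly B = 3 bytes: K' = 65 6b 43.
K' ⊕ ipad = 53 5d 75.  K' ⊕ opad = 39 37 1f.
Inner input = (K'⊕ipad) ∥ m = 53 5d 75 ∥ 41 2b.
Inner hash: sum = 83+93+117+65+43 = 401 → 01 91.
Outer input = (K'⊕opad) ∥ inner = 39 37 1f ∥ 01 91.
Outer hash (tag): sum = 57+55+31+1+145 = 289 → 01 21.

0121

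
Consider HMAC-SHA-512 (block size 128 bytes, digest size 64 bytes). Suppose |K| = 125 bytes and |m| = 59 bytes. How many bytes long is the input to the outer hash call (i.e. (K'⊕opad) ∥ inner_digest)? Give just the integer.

192

Key is 125 ≤ 128 bytes, zero-padded: |K'| = 128.
Outer input = (K'⊕opad) ∥ H(inner) → 128 + 64 = 192 bytes.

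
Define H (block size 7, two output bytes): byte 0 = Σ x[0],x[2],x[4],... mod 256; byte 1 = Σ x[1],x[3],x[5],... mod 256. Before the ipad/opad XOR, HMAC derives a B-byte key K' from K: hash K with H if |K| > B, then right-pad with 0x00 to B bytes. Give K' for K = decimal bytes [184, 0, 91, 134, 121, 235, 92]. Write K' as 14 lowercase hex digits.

b8005b8679eb5c

Key decimal bytes [184, 0, 91, 134, 121, 235, 92] = b8 00 5b 86 79 eb 5c is exactly B = 7 bytes: K' = b8 00 5b 86 79 eb 5c.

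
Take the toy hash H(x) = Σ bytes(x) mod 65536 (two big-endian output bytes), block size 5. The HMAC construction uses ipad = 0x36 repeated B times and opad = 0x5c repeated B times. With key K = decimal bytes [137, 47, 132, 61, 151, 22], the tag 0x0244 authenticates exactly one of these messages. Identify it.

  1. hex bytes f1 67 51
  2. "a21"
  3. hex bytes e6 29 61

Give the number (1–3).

3

Key decimal bytes [137, 47, 132, 61, 151, 22] = 89 2f 84 3d 97 16 is 6 bytes > B = 5, so hash it first: H(key) = 02 26, then zero-pad to 5 bytes: K' = 02 26 00 00 00.
K' ⊕ ipad = 34 10 36 36 36; K' ⊕ opad = 5e 7a 5c 5c 5c.
m1: inner = H(34 10 36 36 36 f1 67 51) = 02 8f; tag = H(5e 7a 5c 5c 5c 02 8f) = 027d
m2: inner = H(34 10 36 36 36 61 32 31) = 01 aa; tag = H(5e 7a 5c 5c 5c 01 aa) = 0297
m3: inner = H(34 10 36 36 36 e6 29 61) = 02 56; tag = H(5e 7a 5c 5c 5c 02 56) = 0244 ← matches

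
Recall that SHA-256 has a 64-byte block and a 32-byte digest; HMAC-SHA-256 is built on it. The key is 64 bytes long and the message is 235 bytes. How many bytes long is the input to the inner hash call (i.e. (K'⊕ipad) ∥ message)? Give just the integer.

299

Key is 64 ≤ 64 bytes, zero-padded: |K'| = 64.
Inner input = (K'⊕ipad) ∥ m → 64 + 235 = 299 bytes.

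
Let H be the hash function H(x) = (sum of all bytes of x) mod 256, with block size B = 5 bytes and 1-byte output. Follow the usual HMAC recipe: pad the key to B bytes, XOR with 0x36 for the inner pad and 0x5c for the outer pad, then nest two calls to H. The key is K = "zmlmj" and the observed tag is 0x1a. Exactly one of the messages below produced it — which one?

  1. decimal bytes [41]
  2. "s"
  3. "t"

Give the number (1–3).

3

Key "zmlmj" = 7a 6d 6c 6d 6a is exactly B = 5 bytes: K' = 7a 6d 6c 6d 6a.
K' ⊕ ipad = 4c 5b 5a 5b 5c; K' ⊕ opad = 26 31 30 31 36.
m1: inner = H(4c 5b 5a 5b 5c 29) = e1; tag = H(26 31 30 31 36 e1) = cf
m2: inner = H(4c 5b 5a 5b 5c 73) = 2b; tag = H(26 31 30 31 36 2b) = 19
m3: inner = H(4c 5b 5a 5b 5c 74) = 2c; tag = H(26 31 30 31 36 2c) = 1a ← matches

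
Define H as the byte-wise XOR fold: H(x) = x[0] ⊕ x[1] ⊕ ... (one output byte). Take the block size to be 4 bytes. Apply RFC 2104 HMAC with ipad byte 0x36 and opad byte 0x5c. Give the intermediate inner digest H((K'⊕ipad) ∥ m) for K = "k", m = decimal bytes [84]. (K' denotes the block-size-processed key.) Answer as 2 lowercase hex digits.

Key "k" = 6b is 1 byte ≤ B = 4; zero-pad to 4 bytes: K' = 6b 00 00 00.
K' ⊕ ipad = 5d 36 36 36.
Inner input = 5d 36 36 36 ∥ 54.
Inner hash: XOR 5d⊕36⊕36⊕36⊕54 = 3f.

3f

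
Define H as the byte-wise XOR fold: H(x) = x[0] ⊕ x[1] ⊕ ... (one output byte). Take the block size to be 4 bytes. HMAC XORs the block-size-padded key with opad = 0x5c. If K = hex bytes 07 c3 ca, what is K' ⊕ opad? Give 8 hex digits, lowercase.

Key hex bytes 07 c3 ca is 3 bytes ≤ B = 4; zero-pad to 4 bytes: K' = 07 c3 ca 00.
XOR each byte with 0x5c: 07⊕5c=5b, c3⊕5c=9f, ca⊕5c=96, 00⊕5c=5c.

5b9f965c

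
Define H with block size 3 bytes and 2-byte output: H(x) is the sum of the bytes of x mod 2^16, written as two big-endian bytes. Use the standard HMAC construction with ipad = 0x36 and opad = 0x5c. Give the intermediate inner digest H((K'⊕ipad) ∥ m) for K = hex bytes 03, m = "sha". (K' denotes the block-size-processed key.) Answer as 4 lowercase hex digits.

Key hex bytes 03 is 1 byte ≤ B = 3; zero-pad to 3 bytes: K' = 03 00 00.
K' ⊕ ipad = 35 36 36.
Inner input = 35 36 36 ∥ 73 68 61.
Inner hash: sum = 53+54+54+115+104+97 = 477 → 01 dd.

01dd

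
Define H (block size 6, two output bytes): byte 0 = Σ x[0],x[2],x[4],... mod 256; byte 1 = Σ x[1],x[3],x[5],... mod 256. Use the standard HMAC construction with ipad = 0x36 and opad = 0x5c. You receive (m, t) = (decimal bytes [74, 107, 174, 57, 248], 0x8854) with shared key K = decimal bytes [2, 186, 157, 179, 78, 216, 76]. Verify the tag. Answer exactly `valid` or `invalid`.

valid

Key decimal bytes [2, 186, 157, 179, 78, 216, 76] = 02 ba 9d b3 4e d8 4c is 7 bytes > B = 6, so hash it first: H(key) = 39 45, then zero-pad to 6 bytes: K' = 39 45 00 00 00 00.
K' ⊕ ipad = 0f 73 36 36 36 36; K' ⊕ opad = 65 19 5c 5c 5c 5c.
Inner hash: even-index sum = 619 mod 256 = 107; odd-index sum = 387 mod 256 = 131 → 6b 83.
Outer hash (recomputed tag): even-index sum = 392 mod 256 = 136; odd-index sum = 340 mod 256 = 84 → 88 54.
Recomputed tag = 8854; claimed = 8854 → match.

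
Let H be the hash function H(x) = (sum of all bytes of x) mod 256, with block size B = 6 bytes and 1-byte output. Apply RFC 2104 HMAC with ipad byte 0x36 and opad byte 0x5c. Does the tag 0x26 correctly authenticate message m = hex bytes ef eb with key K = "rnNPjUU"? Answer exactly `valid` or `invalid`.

valid

Key "rnNPjUU" = 72 6e 4e 50 6a 55 55 is 7 bytes > B = 6, so hash it first: H(key) = 92, then zero-pad to 6 bytes: K' = 92 00 00 00 00 00.
K' ⊕ ipad = a4 36 36 36 36 36; K' ⊕ opad = ce 5c 5c 5c 5c 5c.
Inner hash: sum = 164+54+54+54+54+54+239+235 = 908; mod 256 = 140 → 8c.
Outer hash (recomputed tag): sum = 206+92+92+92+92+92+140 = 806; mod 256 = 38 → 26.
Recomputed tag = 26; claimed = 26 → match.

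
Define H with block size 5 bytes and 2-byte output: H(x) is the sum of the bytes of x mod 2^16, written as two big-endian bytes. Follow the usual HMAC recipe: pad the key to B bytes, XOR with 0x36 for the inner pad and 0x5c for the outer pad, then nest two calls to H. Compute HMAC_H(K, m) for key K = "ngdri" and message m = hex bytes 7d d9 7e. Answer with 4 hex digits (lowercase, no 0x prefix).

017d

Key "ngdri" = 6e 67 64 72 69 is exactly B = 5 bytes: K' = 6e 67 64 72 69.
K' ⊕ ipad = 58 51 52 44 5f.  K' ⊕ opad = 32 3b 38 2e 35.
Inner input = (K'⊕ipad) ∥ m = 58 51 52 44 5f ∥ 7d d9 7e.
Inner hash: sum = 88+81+82+68+95+125+217+126 = 882 → 03 72.
Outer input = (K'⊕opad) ∥ inner = 32 3b 38 2e 35 ∥ 03 72.
Outer hash (tag): sum = 50+59+56+46+53+3+114 = 381 → 01 7d.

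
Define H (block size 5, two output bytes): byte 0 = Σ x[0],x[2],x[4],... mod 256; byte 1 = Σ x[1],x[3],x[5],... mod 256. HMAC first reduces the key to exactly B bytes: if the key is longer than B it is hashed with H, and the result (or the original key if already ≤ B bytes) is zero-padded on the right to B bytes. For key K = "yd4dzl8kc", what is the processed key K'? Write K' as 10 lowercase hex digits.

|K| = 9 > B = 5, so first hash the key.
H(K): even-index sum = 450 mod 256 = 194; odd-index sum = 415 mod 256 = 159 → c2 9f.
Zero-pad H(K) = c2 9f to 5 bytes: K' = c2 9f 00 00 00.

c29f000000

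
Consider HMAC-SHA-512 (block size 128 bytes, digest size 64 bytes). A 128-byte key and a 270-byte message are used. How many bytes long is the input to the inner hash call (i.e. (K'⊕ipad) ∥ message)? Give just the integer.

Key is 128 ≤ 128 bytes, zero-padded: |K'| = 128.
Inner input = (K'⊕ipad) ∥ m → 128 + 270 = 398 bytes.

398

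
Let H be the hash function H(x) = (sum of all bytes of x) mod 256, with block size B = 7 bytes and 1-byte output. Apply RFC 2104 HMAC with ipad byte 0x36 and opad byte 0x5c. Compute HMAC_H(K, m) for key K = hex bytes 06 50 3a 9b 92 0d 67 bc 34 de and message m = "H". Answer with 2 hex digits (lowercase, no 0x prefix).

20

Key hex bytes 06 50 3a 9b 92 0d 67 bc 34 de is 10 bytes > B = 7, so hash it first: H(key) = ff, then zero-pad to 7 bytes: K' = ff 00 00 00 00 00 00.
K' ⊕ ipad = c9 36 36 36 36 36 36.  K' ⊕ opad = a3 5c 5c 5c 5c 5c 5c.
Inner input = (K'⊕ipad) ∥ m = c9 36 36 36 36 36 36 ∥ 48.
Inner hash: sum = 201+54+54+54+54+54+54+72 = 597; mod 256 = 85 → 55.
Outer input = (K'⊕opad) ∥ inner = a3 5c 5c 5c 5c 5c 5c ∥ 55.
Outer hash (tag): sum = 163+92+92+92+92+92+92+85 = 800; mod 256 = 32 → 20.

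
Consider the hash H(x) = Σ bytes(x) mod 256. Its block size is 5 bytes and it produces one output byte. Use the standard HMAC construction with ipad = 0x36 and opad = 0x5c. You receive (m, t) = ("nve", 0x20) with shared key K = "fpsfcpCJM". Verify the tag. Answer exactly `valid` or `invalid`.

Key "fpsfcpCJM" = 66 70 73 66 63 70 43 4a 4d is 9 bytes > B = 5, so hash it first: H(key) = 5c, then zero-pad to 5 bytes: K' = 5c 00 00 00 00.
K' ⊕ ipad = 6a 36 36 36 36; K' ⊕ opad = 00 5c 5c 5c 5c.
Inner hash: sum = 106+54+54+54+54+110+118+101 = 651; mod 256 = 139 → 8b.
Outer hash (recomputed tag): sum = 0+92+92+92+92+139 = 507; mod 256 = 251 → fb.
Recomputed tag = fb; claimed = 20 → mismatch.

invalid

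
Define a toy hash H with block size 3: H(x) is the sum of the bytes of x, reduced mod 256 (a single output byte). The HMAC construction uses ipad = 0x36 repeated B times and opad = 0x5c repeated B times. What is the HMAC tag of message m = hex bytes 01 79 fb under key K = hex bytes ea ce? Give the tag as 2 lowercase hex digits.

Key hex bytes ea ce is 2 bytes ≤ B = 3; zero-pad to 3 bytes: K' = ea ce 00.
K' ⊕ ipad = dc f8 36.  K' ⊕ opad = b6 92 5c.
Inner input = (K'⊕ipad) ∥ m = dc f8 36 ∥ 01 79 fb.
Inner hash: sum = 220+248+54+1+121+251 = 895; mod 256 = 127 → 7f.
Outer input = (K'⊕opad) ∥ inner = b6 92 5c ∥ 7f.
Outer hash (tag): sum = 182+146+92+127 = 547; mod 256 = 35 → 23.

23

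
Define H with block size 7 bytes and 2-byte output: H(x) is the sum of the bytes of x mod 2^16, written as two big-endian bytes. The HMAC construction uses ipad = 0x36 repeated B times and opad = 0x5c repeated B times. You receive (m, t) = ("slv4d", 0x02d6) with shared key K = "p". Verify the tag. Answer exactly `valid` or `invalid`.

invalid

Key "p" = 70 is 1 byte ≤ B = 7; zero-pad to 7 bytes: K' = 70 00 00 00 00 00 00.
K' ⊕ ipad = 46 36 36 36 36 36 36; K' ⊕ opad = 2c 5c 5c 5c 5c 5c 5c.
Inner hash: sum = 70+54+54+54+54+54+54+115+108+118+52+100 = 887 → 03 77.
Outer hash (recomputed tag): sum = 44+92+92+92+92+92+92+3+119 = 718 → 02 ce.
Recomputed tag = 02ce; claimed = 02d6 → mismatch.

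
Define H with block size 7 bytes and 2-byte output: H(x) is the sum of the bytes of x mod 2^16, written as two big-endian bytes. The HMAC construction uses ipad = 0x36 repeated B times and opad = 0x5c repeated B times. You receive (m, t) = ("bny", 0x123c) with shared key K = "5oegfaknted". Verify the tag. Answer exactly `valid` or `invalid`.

invalid

Key "5oegfaknted" = 35 6f 65 67 66 61 6b 6e 74 65 64 is 11 bytes > B = 7, so hash it first: H(key) = 04 4d, then zero-pad to 7 bytes: K' = 04 4d 00 00 00 00 00.
K' ⊕ ipad = 32 7b 36 36 36 36 36; K' ⊕ opad = 58 11 5c 5c 5c 5c 5c.
Inner hash: sum = 50+123+54+54+54+54+54+98+110+121 = 772 → 03 04.
Outer hash (recomputed tag): sum = 88+17+92+92+92+92+92+3+4 = 572 → 02 3c.
Recomputed tag = 023c; claimed = 123c → mismatch.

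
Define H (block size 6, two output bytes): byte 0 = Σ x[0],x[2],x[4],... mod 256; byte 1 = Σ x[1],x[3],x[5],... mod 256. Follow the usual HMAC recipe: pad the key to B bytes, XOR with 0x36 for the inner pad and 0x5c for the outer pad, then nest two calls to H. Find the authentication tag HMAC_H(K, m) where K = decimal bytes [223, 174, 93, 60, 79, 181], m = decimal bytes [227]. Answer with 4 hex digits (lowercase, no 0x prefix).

4760

Key decimal bytes [223, 174, 93, 60, 79, 181] = df ae 5d 3c 4f b5 is exactly B = 6 bytes: K' = df ae 5d 3c 4f b5.
K' ⊕ ipad = e9 98 6b 0a 79 83.  K' ⊕ opad = 83 f2 01 60 13 e9.
Inner input = (K'⊕ipad) ∥ m = e9 98 6b 0a 79 83 ∥ e3.
Inner hash: even-index sum = 688 mod 256 = 176; odd-index sum = 293 mod 256 = 37 → b0 25.
Outer input = (K'⊕opad) ∥ inner = 83 f2 01 60 13 e9 ∥ b0 25.
Outer hash (tag): even-index sum = 327 mod 256 = 71; odd-index sum = 608 mod 256 = 96 → 47 60.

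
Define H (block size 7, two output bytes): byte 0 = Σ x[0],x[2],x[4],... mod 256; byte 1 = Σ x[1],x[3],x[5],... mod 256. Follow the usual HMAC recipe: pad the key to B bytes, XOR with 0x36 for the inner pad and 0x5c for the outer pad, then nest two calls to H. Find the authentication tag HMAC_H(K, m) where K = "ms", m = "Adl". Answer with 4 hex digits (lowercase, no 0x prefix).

Key "ms" = 6d 73 is 2 bytes ≤ B = 7; zero-pad to 7 bytes: K' = 6d 73 00 00 00 00 00.
K' ⊕ ipad = 5b 45 36 36 36 36 36.  K' ⊕ opad = 31 2f 5c 5c 5c 5c 5c.
Inner input = (K'⊕ipad) ∥ m = 5b 45 36 36 36 36 36 ∥ 41 64 6c.
Inner hash: even-index sum = 353 mod 256 = 97; odd-index sum = 350 mod 256 = 94 → 61 5e.
Outer input = (K'⊕opad) ∥ inner = 31 2f 5c 5c 5c 5c 5c ∥ 61 5e.
Outer hash (tag): even-index sum = 419 mod 256 = 163; odd-index sum = 328 mod 256 = 72 → a3 48.

a348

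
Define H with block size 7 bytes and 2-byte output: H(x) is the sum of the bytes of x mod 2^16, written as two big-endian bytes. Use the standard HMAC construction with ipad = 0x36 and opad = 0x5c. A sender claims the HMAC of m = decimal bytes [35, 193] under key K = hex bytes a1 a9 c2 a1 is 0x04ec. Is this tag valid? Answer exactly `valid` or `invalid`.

Key hex bytes a1 a9 c2 a1 is 4 bytes ≤ B = 7; zero-pad to 7 bytes: K' = a1 a9 c2 a1 00 00 00.
K' ⊕ ipad = 97 9f f4 97 36 36 36; K' ⊕ opad = fd f5 9e fd 5c 5c 5c.
Inner hash: sum = 151+159+244+151+54+54+54+35+193 = 1095 → 04 47.
Outer hash (recomputed tag): sum = 253+245+158+253+92+92+92+4+71 = 1260 → 04 ec.
Recomputed tag = 04ec; claimed = 04ec → match.

valid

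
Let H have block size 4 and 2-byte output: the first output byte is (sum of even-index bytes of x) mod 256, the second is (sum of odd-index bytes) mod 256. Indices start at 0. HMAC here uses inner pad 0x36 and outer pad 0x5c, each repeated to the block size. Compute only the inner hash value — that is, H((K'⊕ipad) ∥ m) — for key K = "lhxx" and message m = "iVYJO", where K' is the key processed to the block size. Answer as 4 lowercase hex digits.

Key "lhxx" = 6c 68 78 78 is exactly B = 4 bytes: K' = 6c 68 78 78.
K' ⊕ ipad = 5a 5e 4e 4e.
Inner input = 5a 5e 4e 4e ∥ 69 56 59 4a 4f.
Inner hash: even-index sum = 441 mod 256 = 185; odd-index sum = 332 mod 256 = 76 → b9 4c.

b94c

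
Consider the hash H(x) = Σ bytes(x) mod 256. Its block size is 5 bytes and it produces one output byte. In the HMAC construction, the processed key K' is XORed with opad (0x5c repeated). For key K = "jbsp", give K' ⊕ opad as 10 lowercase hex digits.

Key "jbsp" = 6a 62 73 70 is 4 bytes ≤ B = 5; zero-pad to 5 bytes: K' = 6a 62 73 70 00.
XOR each byte with 0x5c: 6a⊕5c=36, 62⊕5c=3e, 73⊕5c=2f, 70⊕5c=2c, 00⊕5c=5c.

363e2f2c5c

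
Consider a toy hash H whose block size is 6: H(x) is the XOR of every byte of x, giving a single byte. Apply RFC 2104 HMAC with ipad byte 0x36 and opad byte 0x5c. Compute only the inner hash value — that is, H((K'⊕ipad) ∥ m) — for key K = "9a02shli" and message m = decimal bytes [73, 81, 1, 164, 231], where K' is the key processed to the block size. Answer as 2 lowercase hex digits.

1e

Key "9a02shli" = 39 61 30 32 73 68 6c 69 is 8 bytes > B = 6, so hash it first: H(key) = 44, then zero-pad to 6 bytes: K' = 44 00 00 00 00 00.
K' ⊕ ipad = 72 36 36 36 36 36.
Inner input = 72 36 36 36 36 36 ∥ 49 51 01 a4 e7.
Inner hash: XOR 72⊕36⊕36⊕36⊕36⊕36⊕49⊕51⊕01⊕a4⊕e7 = 1e.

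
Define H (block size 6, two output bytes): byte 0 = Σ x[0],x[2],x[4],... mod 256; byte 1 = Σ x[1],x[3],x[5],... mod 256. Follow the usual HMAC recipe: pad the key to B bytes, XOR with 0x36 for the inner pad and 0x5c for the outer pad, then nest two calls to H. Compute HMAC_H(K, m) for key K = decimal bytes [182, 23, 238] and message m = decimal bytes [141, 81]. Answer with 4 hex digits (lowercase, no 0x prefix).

13e1

Key decimal bytes [182, 23, 238] = b6 17 ee is 3 bytes ≤ B = 6; zero-pad to 6 bytes: K' = b6 17 ee 00 00 00.
K' ⊕ ipad = 80 21 d8 36 36 36.  K' ⊕ opad = ea 4b b2 5c 5c 5c.
Inner input = (K'⊕ipad) ∥ m = 80 21 d8 36 36 36 ∥ 8d 51.
Inner hash: even-index sum = 539 mod 256 = 27; odd-index sum = 222 mod 256 = 222 → 1b de.
Outer input = (K'⊕opad) ∥ inner = ea 4b b2 5c 5c 5c ∥ 1b de.
Outer hash (tag): even-index sum = 531 mod 256 = 19; odd-index sum = 481 mod 256 = 225 → 13 e1.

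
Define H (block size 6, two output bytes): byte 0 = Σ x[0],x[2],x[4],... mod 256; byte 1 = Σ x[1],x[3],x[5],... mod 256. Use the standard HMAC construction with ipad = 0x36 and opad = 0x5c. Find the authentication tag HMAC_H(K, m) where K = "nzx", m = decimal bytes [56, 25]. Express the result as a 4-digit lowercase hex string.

c6af

Key "nzx" = 6e 7a 78 is 3 bytes ≤ B = 6; zero-pad to 6 bytes: K' = 6e 7a 78 00 00 00.
K' ⊕ ipad = 58 4c 4e 36 36 36.  K' ⊕ opad = 32 26 24 5c 5c 5c.
Inner input = (K'⊕ipad) ∥ m = 58 4c 4e 36 36 36 ∥ 38 19.
Inner hash: even-index sum = 276 mod 256 = 20; odd-index sum = 209 mod 256 = 209 → 14 d1.
Outer input = (K'⊕opad) ∥ inner = 32 26 24 5c 5c 5c ∥ 14 d1.
Outer hash (tag): even-index sum = 198 mod 256 = 198; odd-index sum = 431 mod 256 = 175 → c6 af.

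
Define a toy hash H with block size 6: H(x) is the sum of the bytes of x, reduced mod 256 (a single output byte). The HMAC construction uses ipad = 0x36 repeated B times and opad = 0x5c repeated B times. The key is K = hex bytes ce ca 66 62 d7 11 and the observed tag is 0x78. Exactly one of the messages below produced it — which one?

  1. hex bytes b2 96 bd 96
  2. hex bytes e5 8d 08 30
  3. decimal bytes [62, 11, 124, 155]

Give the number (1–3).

3

Key hex bytes ce ca 66 62 d7 11 is exactly B = 6 bytes: K' = ce ca 66 62 d7 11.
K' ⊕ ipad = f8 fc 50 54 e1 27; K' ⊕ opad = 92 96 3a 3e 8b 4d.
m1: inner = H(f8 fc 50 54 e1 27 b2 96 bd 96) = 3b; tag = H(92 96 3a 3e 8b 4d 3b) = b3
m2: inner = H(f8 fc 50 54 e1 27 e5 8d 08 30) = 4a; tag = H(92 96 3a 3e 8b 4d 4a) = c2
m3: inner = H(f8 fc 50 54 e1 27 3e 0b 7c 9b) = 00; tag = H(92 96 3a 3e 8b 4d 00) = 78 ← matches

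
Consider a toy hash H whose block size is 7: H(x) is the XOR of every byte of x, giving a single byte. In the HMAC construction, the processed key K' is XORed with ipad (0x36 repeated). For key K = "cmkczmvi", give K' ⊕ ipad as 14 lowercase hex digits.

38363636363636

Key "cmkczmvi" = 63 6d 6b 63 7a 6d 76 69 is 8 bytes > B = 7, so hash it first: H(key) = 0e, then zero-pad to 7 bytes: K' = 0e 00 00 00 00 00 00.
XOR each byte with 0x36: 0e⊕36=38, 00⊕36=36, 00⊕36=36, 00⊕36=36, 00⊕36=36, 00⊕36=36, 00⊕36=36.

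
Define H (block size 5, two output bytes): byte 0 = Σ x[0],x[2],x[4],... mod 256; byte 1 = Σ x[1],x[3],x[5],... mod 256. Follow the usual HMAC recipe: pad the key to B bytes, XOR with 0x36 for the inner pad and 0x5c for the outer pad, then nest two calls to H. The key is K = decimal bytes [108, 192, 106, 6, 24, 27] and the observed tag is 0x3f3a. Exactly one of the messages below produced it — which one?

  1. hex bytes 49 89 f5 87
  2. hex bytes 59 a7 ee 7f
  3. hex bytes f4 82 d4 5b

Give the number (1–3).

Key decimal bytes [108, 192, 106, 6, 24, 27] = 6c c0 6a 06 18 1b is 6 bytes > B = 5, so hash it first: H(key) = ee e1, then zero-pad to 5 bytes: K' = ee e1 00 00 00.
K' ⊕ ipad = d8 d7 36 36 36; K' ⊕ opad = b2 bd 5c 5c 5c.
m1: inner = H(d8 d7 36 36 36 49 89 f5 87) = 54 4b; tag = H(b2 bd 5c 5c 5c 54 4b) = b56d
m2: inner = H(d8 d7 36 36 36 59 a7 ee 7f) = 6a 54; tag = H(b2 bd 5c 5c 5c 6a 54) = be83
m3: inner = H(d8 d7 36 36 36 f4 82 d4 5b) = 21 d5; tag = H(b2 bd 5c 5c 5c 21 d5) = 3f3a ← matches

3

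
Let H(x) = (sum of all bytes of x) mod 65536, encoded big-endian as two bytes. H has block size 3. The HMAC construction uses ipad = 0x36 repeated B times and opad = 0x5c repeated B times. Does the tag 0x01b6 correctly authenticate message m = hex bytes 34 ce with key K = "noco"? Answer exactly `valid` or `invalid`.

valid

Key "noco" = 6e 6f 63 6f is 4 bytes > B = 3, so hash it first: H(key) = 01 af, then zero-pad to 3 bytes: K' = 01 af 00.
K' ⊕ ipad = 37 99 36; K' ⊕ opad = 5d f3 5c.
Inner hash: sum = 55+153+54+52+206 = 520 → 02 08.
Outer hash (recomputed tag): sum = 93+243+92+2+8 = 438 → 01 b6.
Recomputed tag = 01b6; claimed = 01b6 → match.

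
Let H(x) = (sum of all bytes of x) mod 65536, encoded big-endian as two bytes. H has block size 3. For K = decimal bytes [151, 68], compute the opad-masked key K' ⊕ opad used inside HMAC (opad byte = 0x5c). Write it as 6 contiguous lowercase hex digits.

Key decimal bytes [151, 68] = 97 44 is 2 bytes ≤ B = 3; zero-pad to 3 bytes: K' = 97 44 00.
XOR each byte with 0x5c: 97⊕5c=cb, 44⊕5c=18, 00⊕5c=5c.

cb185c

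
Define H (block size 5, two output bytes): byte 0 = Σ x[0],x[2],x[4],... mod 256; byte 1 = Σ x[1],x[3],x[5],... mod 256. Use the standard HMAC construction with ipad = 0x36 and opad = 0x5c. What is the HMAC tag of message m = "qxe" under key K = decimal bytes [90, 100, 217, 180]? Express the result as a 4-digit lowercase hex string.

Key decimal bytes [90, 100, 217, 180] = 5a 64 d9 b4 is 4 bytes ≤ B = 5; zero-pad to 5 bytes: K' = 5a 64 d9 b4 00.
K' ⊕ ipad = 6c 52 ef 82 36.  K' ⊕ opad = 06 38 85 e8 5c.
Inner input = (K'⊕ipad) ∥ m = 6c 52 ef 82 36 ∥ 71 78 65.
Inner hash: even-index sum = 521 mod 256 = 9; odd-index sum = 426 mod 256 = 170 → 09 aa.
Outer input = (K'⊕opad) ∥ inner = 06 38 85 e8 5c ∥ 09 aa.
Outer hash (tag): even-index sum = 401 mod 256 = 145; odd-index sum = 297 mod 256 = 41 → 91 29.

9129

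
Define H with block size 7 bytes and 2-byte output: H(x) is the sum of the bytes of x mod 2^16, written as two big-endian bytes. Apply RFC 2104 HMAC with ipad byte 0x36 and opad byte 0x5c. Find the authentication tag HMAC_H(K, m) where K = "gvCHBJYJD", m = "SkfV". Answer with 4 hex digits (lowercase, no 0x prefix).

035d

Key "gvCHBJYJD" = 67 76 43 48 42 4a 59 4a 44 is 9 bytes > B = 7, so hash it first: H(key) = 02 db, then zero-pad to 7 bytes: K' = 02 db 00 00 00 00 00.
K' ⊕ ipad = 34 ed 36 36 36 36 36.  K' ⊕ opad = 5e 87 5c 5c 5c 5c 5c.
Inner input = (K'⊕ipad) ∥ m = 34 ed 36 36 36 36 36 ∥ 53 6b 66 56.
Inner hash: sum = 52+237+54+54+54+54+54+83+107+102+86 = 937 → 03 a9.
Outer input = (K'⊕opad) ∥ inner = 5e 87 5c 5c 5c 5c 5c ∥ 03 a9.
Outer hash (tag): sum = 94+135+92+92+92+92+92+3+169 = 861 → 03 5d.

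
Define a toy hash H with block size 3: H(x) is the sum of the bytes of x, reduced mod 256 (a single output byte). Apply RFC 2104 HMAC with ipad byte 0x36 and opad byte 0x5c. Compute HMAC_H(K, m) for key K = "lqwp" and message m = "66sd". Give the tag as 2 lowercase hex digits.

f1

Key "lqwp" = 6c 71 77 70 is 4 bytes > B = 3, so hash it first: H(key) = c4, then zero-pad to 3 bytes: K' = c4 00 00.
K' ⊕ ipad = f2 36 36.  K' ⊕ opad = 98 5c 5c.
Inner input = (K'⊕ipad) ∥ m = f2 36 36 ∥ 36 36 73 64.
Inner hash: sum = 242+54+54+54+54+115+100 = 673; mod 256 = 161 → a1.
Outer input = (K'⊕opad) ∥ inner = 98 5c 5c ∥ a1.
Outer hash (tag): sum = 152+92+92+161 = 497; mod 256 = 241 → f1.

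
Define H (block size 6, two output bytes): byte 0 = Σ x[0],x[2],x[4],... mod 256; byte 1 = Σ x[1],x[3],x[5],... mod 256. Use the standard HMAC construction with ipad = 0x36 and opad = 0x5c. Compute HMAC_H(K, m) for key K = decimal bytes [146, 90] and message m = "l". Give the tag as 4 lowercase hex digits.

0296

Key decimal bytes [146, 90] = 92 5a is 2 bytes ≤ B = 6; zero-pad to 6 bytes: K' = 92 5a 00 00 00 00.
K' ⊕ ipad = a4 6c 36 36 36 36.  K' ⊕ opad = ce 06 5c 5c 5c 5c.
Inner input = (K'⊕ipad) ∥ m = a4 6c 36 36 36 36 ∥ 6c.
Inner hash: even-index sum = 380 mod 256 = 124; odd-index sum = 216 mod 256 = 216 → 7c d8.
Outer input = (K'⊕opad) ∥ inner = ce 06 5c 5c 5c 5c ∥ 7c d8.
Outer hash (tag): even-index sum = 514 mod 256 = 2; odd-index sum = 406 mod 256 = 150 → 02 96.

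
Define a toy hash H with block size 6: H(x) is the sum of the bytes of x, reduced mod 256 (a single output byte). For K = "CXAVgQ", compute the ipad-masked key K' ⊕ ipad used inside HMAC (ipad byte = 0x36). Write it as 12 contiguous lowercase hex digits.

756e77605167

Key "CXAVgQ" = 43 58 41 56 67 51 is exactly B = 6 bytes: K' = 43 58 41 56 67 51.
XOR each byte with 0x36: 43⊕36=75, 58⊕36=6e, 41⊕36=77, 56⊕36=60, 67⊕36=51, 51⊕36=67.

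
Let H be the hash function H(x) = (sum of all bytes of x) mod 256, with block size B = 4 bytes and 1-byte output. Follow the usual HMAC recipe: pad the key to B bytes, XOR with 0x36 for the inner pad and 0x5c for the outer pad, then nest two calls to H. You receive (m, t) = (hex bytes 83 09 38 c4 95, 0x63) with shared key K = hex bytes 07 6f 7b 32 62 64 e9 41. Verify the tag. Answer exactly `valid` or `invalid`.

invalid

Key hex bytes 07 6f 7b 32 62 64 e9 41 is 8 bytes > B = 4, so hash it first: H(key) = 13, then zero-pad to 4 bytes: K' = 13 00 00 00.
K' ⊕ ipad = 25 36 36 36; K' ⊕ opad = 4f 5c 5c 5c.
Inner hash: sum = 37+54+54+54+131+9+56+196+149 = 740; mod 256 = 228 → e4.
Outer hash (recomputed tag): sum = 79+92+92+92+228 = 583; mod 256 = 71 → 47.
Recomputed tag = 47; claimed = 63 → mismatch.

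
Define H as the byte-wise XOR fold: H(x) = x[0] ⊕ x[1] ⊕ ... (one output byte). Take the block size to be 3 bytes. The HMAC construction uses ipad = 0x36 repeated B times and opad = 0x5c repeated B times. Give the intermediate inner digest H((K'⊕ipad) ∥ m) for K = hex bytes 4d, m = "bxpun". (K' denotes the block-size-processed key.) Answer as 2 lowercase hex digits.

Key hex bytes 4d is 1 byte ≤ B = 3; zero-pad to 3 bytes: K' = 4d 00 00.
K' ⊕ ipad = 7b 36 36.
Inner input = 7b 36 36 ∥ 62 78 70 75 6e.
Inner hash: XOR 7b⊕36⊕36⊕62⊕78⊕70⊕75⊕6e = 0a.

0a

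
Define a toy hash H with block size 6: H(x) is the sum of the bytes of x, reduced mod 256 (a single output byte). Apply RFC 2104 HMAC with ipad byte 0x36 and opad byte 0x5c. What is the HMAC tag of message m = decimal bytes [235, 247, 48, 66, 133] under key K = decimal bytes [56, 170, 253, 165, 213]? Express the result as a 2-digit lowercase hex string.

Key decimal bytes [56, 170, 253, 165, 213] = 38 aa fd a5 d5 is 5 bytes ≤ B = 6; zero-pad to 6 bytes: K' = 38 aa fd a5 d5 00.
K' ⊕ ipad = 0e 9c cb 93 e3 36.  K' ⊕ opad = 64 f6 a1 f9 89 5c.
Inner input = (K'⊕ipad) ∥ m = 0e 9c cb 93 e3 36 ∥ eb f7 30 42 85.
Inner hash: sum = 14+156+203+147+227+54+235+247+48+66+133 = 1530; mod 256 = 250 → fa.
Outer input = (K'⊕opad) ∥ inner = 64 f6 a1 f9 89 5c ∥ fa.
Outer hash (tag): sum = 100+246+161+249+137+92+250 = 1235; mod 256 = 211 → d3.

d3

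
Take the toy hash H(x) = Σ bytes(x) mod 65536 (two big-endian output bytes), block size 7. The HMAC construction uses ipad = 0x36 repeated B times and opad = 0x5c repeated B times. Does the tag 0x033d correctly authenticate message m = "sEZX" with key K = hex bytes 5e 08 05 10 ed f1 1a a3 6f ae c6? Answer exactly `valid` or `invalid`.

Key hex bytes 5e 08 05 10 ed f1 1a a3 6f ae c6 is 11 bytes > B = 7, so hash it first: H(key) = 04 f9, then zero-pad to 7 bytes: K' = 04 f9 00 00 00 00 00.
K' ⊕ ipad = 32 cf 36 36 36 36 36; K' ⊕ opad = 58 a5 5c 5c 5c 5c 5c.
Inner hash: sum = 50+207+54+54+54+54+54+115+69+90+88 = 889 → 03 79.
Outer hash (recomputed tag): sum = 88+165+92+92+92+92+92+3+121 = 837 → 03 45.
Recomputed tag = 0345; claimed = 033d → mismatch.

invalid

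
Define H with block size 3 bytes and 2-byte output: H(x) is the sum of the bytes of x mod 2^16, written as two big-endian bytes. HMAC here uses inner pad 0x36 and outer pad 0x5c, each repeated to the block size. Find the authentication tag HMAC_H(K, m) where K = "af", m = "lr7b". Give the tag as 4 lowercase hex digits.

Key "af" = 61 66 is 2 bytes ≤ B = 3; zero-pad to 3 bytes: K' = 61 66 00.
K' ⊕ ipad = 57 50 36.  K' ⊕ opad = 3d 3a 5c.
Inner input = (K'⊕ipad) ∥ m = 57 50 36 ∥ 6c 72 37 62.
Inner hash: sum = 87+80+54+108+114+55+98 = 596 → 02 54.
Outer input = (K'⊕opad) ∥ inner = 3d 3a 5c ∥ 02 54.
Outer hash (tag): sum = 61+58+92+2+84 = 297 → 01 29.

0129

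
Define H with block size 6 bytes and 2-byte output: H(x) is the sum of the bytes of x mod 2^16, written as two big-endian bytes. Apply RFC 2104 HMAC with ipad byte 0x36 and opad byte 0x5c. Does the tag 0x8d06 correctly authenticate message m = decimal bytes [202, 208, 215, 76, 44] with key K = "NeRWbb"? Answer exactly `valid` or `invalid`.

invalid

Key "NeRWbb" = 4e 65 52 57 62 62 is exactly B = 6 bytes: K' = 4e 65 52 57 62 62.
K' ⊕ ipad = 78 53 64 61 54 54; K' ⊕ opad = 12 39 0e 0b 3e 3e.
Inner hash: sum = 120+83+100+97+84+84+202+208+215+76+44 = 1313 → 05 21.
Outer hash (recomputed tag): sum = 18+57+14+11+62+62+5+33 = 262 → 01 06.
Recomputed tag = 0106; claimed = 8d06 → mismatch.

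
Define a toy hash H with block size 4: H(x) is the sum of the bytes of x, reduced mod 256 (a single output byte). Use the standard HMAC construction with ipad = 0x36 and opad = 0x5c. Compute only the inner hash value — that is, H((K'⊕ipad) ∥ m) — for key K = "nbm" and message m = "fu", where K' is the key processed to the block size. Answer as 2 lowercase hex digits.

18

Key "nbm" = 6e 62 6d is 3 bytes ≤ B = 4; zero-pad to 4 bytes: K' = 6e 62 6d 00.
K' ⊕ ipad = 58 54 5b 36.
Inner input = 58 54 5b 36 ∥ 66 75.
Inner hash: sum = 88+84+91+54+102+117 = 536; mod 256 = 24 → 18.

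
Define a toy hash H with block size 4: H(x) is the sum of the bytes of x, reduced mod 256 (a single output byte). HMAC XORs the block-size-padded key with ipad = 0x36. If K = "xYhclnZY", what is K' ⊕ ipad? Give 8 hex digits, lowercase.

Key "xYhclnZY" = 78 59 68 63 6c 6e 5a 59 is 8 bytes > B = 4, so hash it first: H(key) = 29, then zero-pad to 4 bytes: K' = 29 00 00 00.
XOR each byte with 0x36: 29⊕36=1f, 00⊕36=36, 00⊕36=36, 00⊕36=36.

1f363636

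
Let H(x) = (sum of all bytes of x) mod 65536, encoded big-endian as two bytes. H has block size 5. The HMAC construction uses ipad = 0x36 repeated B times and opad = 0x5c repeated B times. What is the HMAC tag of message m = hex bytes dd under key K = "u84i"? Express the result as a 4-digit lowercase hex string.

Key "u84i" = 75 38 34 69 is 4 bytes ≤ B = 5; zero-pad to 5 bytes: K' = 75 38 34 69 00.
K' ⊕ ipad = 43 0e 02 5f 36.  K' ⊕ opad = 29 64 68 35 5c.
Inner input = (K'⊕ipad) ∥ m = 43 0e 02 5f 36 ∥ dd.
Inner hash: sum = 67+14+2+95+54+221 = 453 → 01 c5.
Outer input = (K'⊕opad) ∥ inner = 29 64 68 35 5c ∥ 01 c5.
Outer hash (tag): sum = 41+100+104+53+92+1+197 = 588 → 02 4c.

024c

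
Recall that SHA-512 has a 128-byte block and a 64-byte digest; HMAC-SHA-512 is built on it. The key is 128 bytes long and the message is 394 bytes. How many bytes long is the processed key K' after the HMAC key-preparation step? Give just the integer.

128

Key is 128 ≤ 128 bytes, zero-padded: |K'| = 128.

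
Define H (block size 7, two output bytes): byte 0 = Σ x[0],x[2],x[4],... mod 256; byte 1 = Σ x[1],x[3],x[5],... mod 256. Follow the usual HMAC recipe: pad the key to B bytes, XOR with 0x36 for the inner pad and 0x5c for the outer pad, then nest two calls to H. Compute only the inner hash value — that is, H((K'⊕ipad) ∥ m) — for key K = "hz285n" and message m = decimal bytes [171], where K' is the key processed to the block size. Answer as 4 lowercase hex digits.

9b5d

Key "hz285n" = 68 7a 32 38 35 6e is 6 bytes ≤ B = 7; zero-pad to 7 bytes: K' = 68 7a 32 38 35 6e 00.
K' ⊕ ipad = 5e 4c 04 0e 03 58 36.
Inner input = 5e 4c 04 0e 03 58 36 ∥ ab.
Inner hash: even-index sum = 155 mod 256 = 155; odd-index sum = 349 mod 256 = 93 → 9b 5d.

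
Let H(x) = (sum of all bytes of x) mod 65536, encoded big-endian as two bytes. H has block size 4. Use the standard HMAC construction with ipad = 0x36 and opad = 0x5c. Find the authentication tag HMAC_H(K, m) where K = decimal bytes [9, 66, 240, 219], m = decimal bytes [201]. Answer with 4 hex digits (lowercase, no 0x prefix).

Key decimal bytes [9, 66, 240, 219] = 09 42 f0 db is exactly B = 4 bytes: K' = 09 42 f0 db.
K' ⊕ ipad = 3f 74 c6 ed.  K' ⊕ opad = 55 1e ac 87.
Inner input = (K'⊕ipad) ∥ m = 3f 74 c6 ed ∥ c9.
Inner hash: sum = 63+116+198+237+201 = 815 → 03 2f.
Outer input = (K'⊕opad) ∥ inner = 55 1e ac 87 ∥ 03 2f.
Outer hash (tag): sum = 85+30+172+135+3+47 = 472 → 01 d8.

01d8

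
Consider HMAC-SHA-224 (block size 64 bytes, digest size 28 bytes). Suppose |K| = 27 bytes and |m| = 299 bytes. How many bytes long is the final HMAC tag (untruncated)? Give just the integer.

The tag is one SHA-224 digest: 28 bytes.

28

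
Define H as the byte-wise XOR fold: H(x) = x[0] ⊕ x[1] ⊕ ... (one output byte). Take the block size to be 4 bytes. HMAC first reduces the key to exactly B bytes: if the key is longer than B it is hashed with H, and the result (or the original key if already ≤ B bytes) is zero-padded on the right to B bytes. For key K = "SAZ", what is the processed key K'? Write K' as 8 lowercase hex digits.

53415a00

Key "SAZ" = 53 41 5a is 3 bytes ≤ B = 4; zero-pad to 4 bytes: K' = 53 41 5a 00.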